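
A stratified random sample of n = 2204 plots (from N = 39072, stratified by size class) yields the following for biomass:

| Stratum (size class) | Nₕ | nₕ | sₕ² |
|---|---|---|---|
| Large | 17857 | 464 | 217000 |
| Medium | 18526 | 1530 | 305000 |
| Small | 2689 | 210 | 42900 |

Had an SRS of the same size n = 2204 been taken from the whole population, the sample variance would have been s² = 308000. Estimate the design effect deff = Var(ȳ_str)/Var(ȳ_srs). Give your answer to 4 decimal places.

1.0401

Var(ȳ_str) = Σ Wₕ²(1−fₕ)sₕ²/nₕ with Wₕ = Nₕ/39072:
  Large: (17857/39072)²·(1−464/17857)·217000/464 = 95.146642
  Medium: (18526/39072)²·(1−1530/18526)·305000/1530 = 41.115493
  Small: (2689/39072)²·(1−210/2689)·42900/210 = 0.89201887
  → Var(ȳ_str) = 137.15415.
Var(ȳ_srs) = (1 − 2204/39072)·308000/2204 = 131.86303.
deff = 137.15415 / 131.86303 = 1.0401.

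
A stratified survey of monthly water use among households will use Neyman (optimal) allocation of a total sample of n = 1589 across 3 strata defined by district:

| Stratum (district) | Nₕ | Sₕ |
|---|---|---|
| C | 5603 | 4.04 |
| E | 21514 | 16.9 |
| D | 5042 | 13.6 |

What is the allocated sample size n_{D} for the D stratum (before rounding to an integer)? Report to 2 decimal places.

239.58

Neyman allocation: nₕ = n·NₕSₕ / Σⱼ NⱼSⱼ.
Σ NⱼSⱼ = 5603·4.04 + 21514·16.9 + 5042·13.6 = 454793.92.
n_{D} = 1589·5042·13.6 / 454793.92 = 239.58.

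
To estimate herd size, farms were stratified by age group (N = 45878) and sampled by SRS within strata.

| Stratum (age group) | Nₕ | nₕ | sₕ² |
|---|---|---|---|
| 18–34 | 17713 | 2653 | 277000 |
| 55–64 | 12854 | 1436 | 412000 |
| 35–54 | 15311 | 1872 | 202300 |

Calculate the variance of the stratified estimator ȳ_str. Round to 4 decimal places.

Var(ȳ_str) = Σₕ Wₕ²(1 − fₕ)sₕ²/nₕ with Wₕ = Nₕ/N, N = 45878.
18–34: Wₕ = 0.38608919; term = 0.38608919²·(1 − 0.14977700)·277000/2653 = 13.232767.
55–64: Wₕ = 0.28017786; term = 0.28017786²·(1 − 0.11171620)·412000/1436 = 20.006087.
35–54: Wₕ = 0.33373294; term = 0.33373294²·(1 − 0.12226504)·202300/1872 = 10.564564.
Sum = 43.803418.

43.8034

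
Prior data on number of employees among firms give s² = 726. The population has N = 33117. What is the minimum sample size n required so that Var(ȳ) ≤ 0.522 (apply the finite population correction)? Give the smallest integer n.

1335

Without fpc, n₀ = s²/D = 726/0.522 = 1390.8046.
With fpc, (1 − n/N)·s²/n ≤ D requires n ≥ n₀/(1 + n₀/N) = 1390.8046/(1 + 1390.8046/33117) = 1334.7495.
Rounding up, n = 1335.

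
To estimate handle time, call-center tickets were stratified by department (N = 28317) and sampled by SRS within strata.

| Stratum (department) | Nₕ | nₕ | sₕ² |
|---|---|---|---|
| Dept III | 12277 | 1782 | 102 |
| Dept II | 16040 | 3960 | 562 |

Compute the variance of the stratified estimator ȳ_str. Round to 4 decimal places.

0.0435

Var(ȳ_str) = Σₕ Wₕ²(1 − fₕ)sₕ²/nₕ with Wₕ = Nₕ/N, N = 28317.
Dept III: Wₕ = 0.43355581; term = 0.43355581²·(1 − 0.14514947)·102/1782 = 0.0091975613.
Dept II: Wₕ = 0.56644419; term = 0.56644419²·(1 − 0.24688279)·562/3960 = 0.034293984.
Sum = 0.043491545.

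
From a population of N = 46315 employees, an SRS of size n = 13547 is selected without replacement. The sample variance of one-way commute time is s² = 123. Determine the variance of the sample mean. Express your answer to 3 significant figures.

0.00642

Under SRS without replacement, Var(ȳ) = (1 − f)·s²/n with f = n/N = 13547/46315 = 0.29249703.
Var(ȳ) = (1 − 0.29249703)·123/13547 = 0.70750297·0.009079501 = 0.0064237739.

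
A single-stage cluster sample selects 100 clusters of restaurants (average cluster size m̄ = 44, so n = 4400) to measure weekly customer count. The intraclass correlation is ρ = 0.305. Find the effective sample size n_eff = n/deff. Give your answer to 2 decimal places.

deff = 1 + (44 − 1)·0.305 = 1 + 13.115 = 14.115.
n_eff = 4400 / 14.115 = 311.73.

311.73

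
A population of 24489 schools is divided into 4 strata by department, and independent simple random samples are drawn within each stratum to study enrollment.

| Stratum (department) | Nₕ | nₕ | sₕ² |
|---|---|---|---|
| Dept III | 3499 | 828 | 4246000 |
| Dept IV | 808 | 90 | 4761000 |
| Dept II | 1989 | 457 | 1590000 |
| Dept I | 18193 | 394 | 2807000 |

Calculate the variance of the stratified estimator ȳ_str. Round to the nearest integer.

3996

Var(ȳ_str) = Σₕ Wₕ²(1 − fₕ)sₕ²/nₕ with Wₕ = Nₕ/N, N = 24489.
Dept III: Wₕ = 0.14288048; term = 0.14288048²·(1 − 0.23663904)·4246000/828 = 79.914462.
Dept IV: Wₕ = 0.03299441; term = 0.03299441²·(1 − 0.11138614)·4761000/90 = 51.174001.
Dept II: Wₕ = 0.08122014; term = 0.08122014²·(1 − 0.22976370)·1590000/457 = 17.677969.
Dept I: Wₕ = 0.74290498; term = 0.74290498²·(1 − 0.02165668)·2807000/394 = 3846.839.
Sum = 3995.6054.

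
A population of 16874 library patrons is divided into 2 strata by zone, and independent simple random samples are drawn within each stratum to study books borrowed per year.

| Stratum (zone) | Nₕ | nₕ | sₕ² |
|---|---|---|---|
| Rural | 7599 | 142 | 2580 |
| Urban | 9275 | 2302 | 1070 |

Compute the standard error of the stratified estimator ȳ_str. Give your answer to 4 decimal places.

Var(ȳ_str) = Σₕ Wₕ²(1 − fₕ)sₕ²/nₕ with Wₕ = Nₕ/N, N = 16874.
Rural: Wₕ = 0.45033780; term = 0.45033780²·(1 − 0.01868667)·2580/142 = 3.6158954.
Urban: Wₕ = 0.54966220; term = 0.54966220²·(1 − 0.24819407)·1070/2302 = 0.10557861.
Sum = 3.721474.
SE = √(3.721474) = 1.9291.

1.9291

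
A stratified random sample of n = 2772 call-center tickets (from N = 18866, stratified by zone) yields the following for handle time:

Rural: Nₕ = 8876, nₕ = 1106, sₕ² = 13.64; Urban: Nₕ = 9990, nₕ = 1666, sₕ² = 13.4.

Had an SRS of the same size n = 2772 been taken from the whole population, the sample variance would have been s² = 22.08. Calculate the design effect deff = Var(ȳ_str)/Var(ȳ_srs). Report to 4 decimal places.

Var(ȳ_str) = Σ Wₕ²(1−fₕ)sₕ²/nₕ with Wₕ = Nₕ/18866:
  Rural: (8876/18866)²·(1−1106/8876)·13.64/1106 = 0.0023896698
  Urban: (9990/18866)²·(1−1666/9990)·13.4/1666 = 0.0018791771
  → Var(ȳ_str) = 0.0042688469.
Var(ȳ_srs) = (1 − 2772/18866)·22.08/2772 = 0.0067950086.
deff = 0.0042688469 / 0.0067950086 = 0.6282.

0.6282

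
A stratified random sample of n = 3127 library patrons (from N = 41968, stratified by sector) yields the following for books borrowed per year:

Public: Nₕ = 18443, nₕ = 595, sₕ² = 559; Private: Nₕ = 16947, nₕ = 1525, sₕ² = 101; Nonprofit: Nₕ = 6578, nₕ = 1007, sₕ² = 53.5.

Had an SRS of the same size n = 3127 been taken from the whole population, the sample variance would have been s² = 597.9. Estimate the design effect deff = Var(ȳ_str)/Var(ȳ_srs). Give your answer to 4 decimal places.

Var(ȳ_str) = Σ Wₕ²(1−fₕ)sₕ²/nₕ with Wₕ = Nₕ/41968:
  Public: (18443/41968)²·(1−595/18443)·559/595 = 0.17558177
  Private: (16947/41968)²·(1−1525/16947)·101/1525 = 0.0098276235
  Nonprofit: (6578/41968)²·(1−1007/6578)·53.5/1007 = 0.0011053881
  → Var(ȳ_str) = 0.18651478.
Var(ȳ_srs) = (1 − 3127/41968)·597.9/3127 = 0.17695906.
deff = 0.18651478 / 0.17695906 = 1.0540.

1.0540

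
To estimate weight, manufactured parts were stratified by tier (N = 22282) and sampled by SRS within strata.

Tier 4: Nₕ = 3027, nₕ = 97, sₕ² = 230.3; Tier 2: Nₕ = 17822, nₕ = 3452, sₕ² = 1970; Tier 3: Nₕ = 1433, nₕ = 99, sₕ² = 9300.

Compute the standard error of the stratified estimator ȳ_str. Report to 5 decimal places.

Var(ȳ_str) = Σₕ Wₕ²(1 − fₕ)sₕ²/nₕ with Wₕ = Nₕ/N, N = 22282.
Tier 4: Wₕ = 0.13584956; term = 0.13584956²·(1 − 0.03204493)·230.3/97 = 0.042412503.
Tier 2: Wₕ = 0.79983843; term = 0.79983843²·(1 − 0.19369319)·1970/3452 = 0.29437458.
Tier 3: Wₕ = 0.06431200; term = 0.06431200²·(1 − 0.06908583)·9300/99 = 0.36169411.
Sum = 0.69848119.
SE = √(0.69848119) = 0.83575.

0.83575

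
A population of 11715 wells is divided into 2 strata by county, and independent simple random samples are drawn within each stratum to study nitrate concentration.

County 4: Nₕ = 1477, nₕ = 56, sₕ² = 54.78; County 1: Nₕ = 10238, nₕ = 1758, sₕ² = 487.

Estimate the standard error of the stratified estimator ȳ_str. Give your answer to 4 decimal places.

0.4361

Var(ȳ_str) = Σₕ Wₕ²(1 − fₕ)sₕ²/nₕ with Wₕ = Nₕ/N, N = 11715.
County 4: Wₕ = 0.12607768; term = 0.12607768²·(1 − 0.03791469)·54.78/56 = 0.014959738.
County 1: Wₕ = 0.87392232; term = 0.87392232²·(1 − 0.17171323)·487/1758 = 0.17524131.
Sum = 0.19020105.
SE = √(0.19020105) = 0.4361.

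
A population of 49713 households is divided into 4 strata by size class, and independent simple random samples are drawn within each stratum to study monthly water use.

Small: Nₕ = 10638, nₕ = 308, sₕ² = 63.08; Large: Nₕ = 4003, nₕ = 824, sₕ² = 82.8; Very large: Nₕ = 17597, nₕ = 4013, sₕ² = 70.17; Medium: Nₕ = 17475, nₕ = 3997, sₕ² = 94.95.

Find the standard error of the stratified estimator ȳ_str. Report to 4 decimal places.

Var(ȳ_str) = Σₕ Wₕ²(1 − fₕ)sₕ²/nₕ with Wₕ = Nₕ/N, N = 49713.
Small: Wₕ = 0.21398829; term = 0.21398829²·(1 − 0.02895281)·63.08/308 = 0.0091067063.
Large: Wₕ = 0.08052220; term = 0.08052220²·(1 − 0.20584562)·82.8/824 = 5.1741534 × 10^-4.
Very large: Wₕ = 0.35397180; term = 0.35397180²·(1 − 0.22805024)·70.17/4013 = 0.0016912534.
Medium: Wₕ = 0.35151771; term = 0.35151771²·(1 − 0.22872675)·94.95/3997 = 0.0022639327.
Sum = 0.013579308.
SE = √(0.013579308) = 0.1165.

0.1165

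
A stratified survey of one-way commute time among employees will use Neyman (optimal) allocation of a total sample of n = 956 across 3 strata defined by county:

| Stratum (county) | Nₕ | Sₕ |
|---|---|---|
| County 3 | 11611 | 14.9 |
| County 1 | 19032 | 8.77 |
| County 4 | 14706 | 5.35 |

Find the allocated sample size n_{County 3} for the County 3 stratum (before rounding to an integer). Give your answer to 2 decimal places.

Neyman allocation: nₕ = n·NₕSₕ / Σⱼ NⱼSⱼ.
Σ NⱼSⱼ = 11611·14.9 + 19032·8.77 + 14706·5.35 = 418591.64.
n_{County 3} = 956·11611·14.9 / 418591.64 = 395.11.

395.11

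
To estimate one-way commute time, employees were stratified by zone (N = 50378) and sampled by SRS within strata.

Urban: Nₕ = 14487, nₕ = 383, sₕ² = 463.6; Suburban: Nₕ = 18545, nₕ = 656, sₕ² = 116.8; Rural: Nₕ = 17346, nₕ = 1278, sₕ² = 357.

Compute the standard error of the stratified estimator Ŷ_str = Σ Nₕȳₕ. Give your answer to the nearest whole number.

19602

Var(Ŷ_str) = Σₕ Nₕ²(1 − fₕ)sₕ²/nₕ.
Urban: 14487²·(1 − 383/14487)·463.6/383 = 2.4732352 × 10^8.
Suburban: 18545²·(1 − 656/18545)·116.8/656 = 5.9067951 × 10^7.
Rural: 17346²·(1 − 1278/17346)·357/1278 = 7.7857155 × 10^7.
Sum = 3.8424863 × 10^8.
SE = √(3.8424863 × 10^8) = 19602.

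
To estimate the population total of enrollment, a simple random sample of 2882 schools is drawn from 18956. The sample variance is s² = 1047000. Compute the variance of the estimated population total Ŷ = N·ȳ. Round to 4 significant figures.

Var(Ŷ) = N²·Var(ȳ) = N²·(1 − n/N)·s²/n.
f = 2882/18956 = 0.15203629; Var(ȳ) = 0.84796371·1047000/2882 = 308.05621.
Var(Ŷ) = 18956² · 308.05621 = 1.1069382 × 10^11.

1.107 × 10^11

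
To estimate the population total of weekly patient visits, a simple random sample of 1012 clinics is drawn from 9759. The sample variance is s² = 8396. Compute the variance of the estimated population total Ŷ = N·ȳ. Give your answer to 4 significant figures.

7.082 × 10^8

Var(Ŷ) = N²·Var(ȳ) = N²·(1 − n/N)·s²/n.
f = 1012/9759 = 0.10369915; Var(ȳ) = 0.89630085·8396/1012 = 7.4361086.
Var(Ŷ) = 9759² · 7.4361086 = 7.0820071 × 10^8.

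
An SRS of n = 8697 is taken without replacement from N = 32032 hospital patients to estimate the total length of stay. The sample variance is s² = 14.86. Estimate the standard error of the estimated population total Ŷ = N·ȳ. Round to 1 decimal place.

1130.1

Var(Ŷ) = N²·Var(ȳ) = N²·(1 − n/N)·s²/n.
f = 8697/32032 = 0.27150974; Var(ȳ) = 0.72849026·14.86/8697 = 0.0012447241.
Var(Ŷ) = 32032² · 0.0012447241 = 1.2771479 × 10^6.
SE(Ŷ) = √(1.2771479 × 10^6) = 1130.1.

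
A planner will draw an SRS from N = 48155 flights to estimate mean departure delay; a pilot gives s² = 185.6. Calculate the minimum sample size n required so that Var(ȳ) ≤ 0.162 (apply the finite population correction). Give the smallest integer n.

Without fpc, n₀ = s²/D = 185.6/0.162 = 1145.6790.
With fpc, (1 − n/N)·s²/n ≤ D requires n ≥ n₀/(1 + n₀/N) = 1145.6790/(1 + 1145.6790/48155) = 1119.0550.
Rounding up, n = 1120.

1120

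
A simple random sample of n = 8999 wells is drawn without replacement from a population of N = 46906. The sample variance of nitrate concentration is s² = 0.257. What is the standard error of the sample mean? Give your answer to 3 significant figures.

0.00480

Under SRS without replacement, Var(ȳ) = (1 − f)·s²/n with f = n/N = 8999/46906 = 0.19185179.
Var(ȳ) = (1 − 0.19185179)·0.257/8999 = 0.80814821·2.8558729 × 10^-5 = 2.3079686 × 10^-5.
SE(ȳ) = √(2.3079686 × 10^-5) = 0.00480.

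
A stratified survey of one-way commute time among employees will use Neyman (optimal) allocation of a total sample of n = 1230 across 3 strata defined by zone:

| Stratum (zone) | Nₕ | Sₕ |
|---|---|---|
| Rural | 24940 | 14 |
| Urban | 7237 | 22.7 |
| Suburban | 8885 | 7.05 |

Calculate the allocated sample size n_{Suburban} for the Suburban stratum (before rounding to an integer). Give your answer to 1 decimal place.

Neyman allocation: nₕ = n·NₕSₕ / Σⱼ NⱼSⱼ.
Σ NⱼSⱼ = 24940·14 + 7237·22.7 + 8885·7.05 = 576079.15.
n_{Suburban} = 1230·8885·7.05 / 576079.15 = 133.7.

133.7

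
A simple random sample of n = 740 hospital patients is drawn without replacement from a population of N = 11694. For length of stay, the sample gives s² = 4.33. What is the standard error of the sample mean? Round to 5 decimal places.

Under SRS without replacement, Var(ȳ) = (1 − f)·s²/n with f = n/N = 740/11694 = 0.06328031.
Var(ȳ) = (1 − 0.06328031)·4.33/740 = 0.93671969·0.0058513514 = 0.005481076.
SE(ȳ) = √(0.005481076) = 0.07403.

0.07403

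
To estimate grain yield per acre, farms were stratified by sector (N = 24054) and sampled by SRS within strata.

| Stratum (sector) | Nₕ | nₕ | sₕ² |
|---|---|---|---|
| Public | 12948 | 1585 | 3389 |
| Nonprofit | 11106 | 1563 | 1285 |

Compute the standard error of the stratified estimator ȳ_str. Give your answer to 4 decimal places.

0.8332

Var(ȳ_str) = Σₕ Wₕ²(1 − fₕ)sₕ²/nₕ with Wₕ = Nₕ/N, N = 24054.
Public: Wₕ = 0.53828885; term = 0.53828885²·(1 − 0.12241273)·3389/1585 = 0.54370507.
Nonprofit: Wₕ = 0.46171115; term = 0.46171115²·(1 − 0.14073474)·1285/1563 = 0.15059555.
Sum = 0.69430062.
SE = √(0.69430062) = 0.8332.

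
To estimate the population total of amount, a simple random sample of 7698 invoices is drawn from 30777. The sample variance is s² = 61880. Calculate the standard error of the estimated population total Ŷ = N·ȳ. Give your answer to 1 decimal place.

Var(Ŷ) = N²·Var(ȳ) = N²·(1 − n/N)·s²/n.
f = 7698/30777 = 0.25012184; Var(ȳ) = 0.74987816·61880/7698 = 6.0278592.
Var(Ŷ) = 30777² · 6.0278592 = 5.7097313 × 10^9.
SE(Ŷ) = √(5.7097313 × 10^9) = 75562.8.

75562.8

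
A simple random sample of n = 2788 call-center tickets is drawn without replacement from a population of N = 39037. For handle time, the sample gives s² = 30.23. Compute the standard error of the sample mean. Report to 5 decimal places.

0.10034

Under SRS without replacement, Var(ȳ) = (1 − f)·s²/n with f = n/N = 2788/39037 = 0.07141942.
Var(ȳ) = (1 − 0.07141942)·30.23/2788 = 0.92858058·0.010842898 = 0.010068505.
SE(ȳ) = √(0.010068505) = 0.10034.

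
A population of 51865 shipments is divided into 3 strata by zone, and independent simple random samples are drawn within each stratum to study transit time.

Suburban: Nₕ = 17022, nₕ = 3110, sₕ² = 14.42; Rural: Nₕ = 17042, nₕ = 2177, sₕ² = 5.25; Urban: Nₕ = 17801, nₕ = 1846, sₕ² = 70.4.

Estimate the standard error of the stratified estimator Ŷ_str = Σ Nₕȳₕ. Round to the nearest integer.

3541

Var(Ŷ_str) = Σₕ Nₕ²(1 − fₕ)sₕ²/nₕ.
Suburban: 17022²·(1 − 3110/17022)·14.42/3110 = 1.0980068 × 10^6.
Rural: 17042²·(1 − 2177/17042)·5.25/2177 = 610922.82.
Urban: 17801²·(1 − 1846/17801)·70.4/1846 = 1.083134 × 10^7.
Sum = 1.254027 × 10^7.
SE = √(1.254027 × 10^7) = 3541.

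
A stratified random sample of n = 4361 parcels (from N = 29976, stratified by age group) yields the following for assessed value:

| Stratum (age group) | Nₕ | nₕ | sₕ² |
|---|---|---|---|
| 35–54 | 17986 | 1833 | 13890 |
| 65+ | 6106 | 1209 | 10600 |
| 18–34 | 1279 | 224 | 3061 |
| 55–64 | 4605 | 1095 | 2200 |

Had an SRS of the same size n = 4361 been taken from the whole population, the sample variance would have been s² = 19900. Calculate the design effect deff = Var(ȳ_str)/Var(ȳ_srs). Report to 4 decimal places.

Var(ȳ_str) = Σ Wₕ²(1−fₕ)sₕ²/nₕ with Wₕ = Nₕ/29976:
  35–54: (17986/29976)²·(1−1833/17986)·13890/1833 = 2.4500796
  65+: (6106/29976)²·(1−1209/6106)·10600/1209 = 0.29175554
  18–34: (1279/29976)²·(1−224/1279)·3061/224 = 0.020520643
  55–64: (4605/29976)²·(1−1095/4605)·2200/1095 = 0.036140816
  → Var(ȳ_str) = 2.7984966.
Var(ȳ_srs) = (1 − 4361/29976)·19900/4361 = 3.8993092.
deff = 2.7984966 / 3.8993092 = 0.7177.

0.7177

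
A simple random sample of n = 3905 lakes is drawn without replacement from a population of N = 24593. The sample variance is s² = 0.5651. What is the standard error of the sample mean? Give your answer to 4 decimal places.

Under SRS without replacement, Var(ȳ) = (1 − f)·s²/n with f = n/N = 3905/24593 = 0.15878502.
Var(ȳ) = (1 − 0.15878502)·0.5651/3905 = 0.84121498·1.4471191 × 10^-4 = 1.2173382 × 10^-4.
SE(ȳ) = √(1.2173382 × 10^-4) = 0.0110.

0.0110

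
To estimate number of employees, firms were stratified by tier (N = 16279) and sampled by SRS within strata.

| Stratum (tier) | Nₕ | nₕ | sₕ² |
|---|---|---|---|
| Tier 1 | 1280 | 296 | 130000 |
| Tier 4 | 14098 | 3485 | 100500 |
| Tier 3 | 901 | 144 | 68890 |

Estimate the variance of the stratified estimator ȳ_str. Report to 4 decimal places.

19.6005

Var(ȳ_str) = Σₕ Wₕ²(1 − fₕ)sₕ²/nₕ with Wₕ = Nₕ/N, N = 16279.
Tier 1: Wₕ = 0.07862891; term = 0.07862891²·(1 − 0.23125000)·130000/296 = 2.0873788.
Tier 4: Wₕ = 0.86602371; term = 0.86602371²·(1 − 0.24719818)·100500/3485 = 16.281841.
Tier 3: Wₕ = 0.05534738; term = 0.05534738²·(1 − 0.15982242)·68890/144 = 1.2312859.
Sum = 19.600506.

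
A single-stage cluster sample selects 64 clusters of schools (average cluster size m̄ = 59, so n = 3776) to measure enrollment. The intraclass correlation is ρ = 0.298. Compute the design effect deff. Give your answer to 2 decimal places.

18.28

deff = 1 + (59 − 1)·0.298 = 1 + 17.284 = 18.284.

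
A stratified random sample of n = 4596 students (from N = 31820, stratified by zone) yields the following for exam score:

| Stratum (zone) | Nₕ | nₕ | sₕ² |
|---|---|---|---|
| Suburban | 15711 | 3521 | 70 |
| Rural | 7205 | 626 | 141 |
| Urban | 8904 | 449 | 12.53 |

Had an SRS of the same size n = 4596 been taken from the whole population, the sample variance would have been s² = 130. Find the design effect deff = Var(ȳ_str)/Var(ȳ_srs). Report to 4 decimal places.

0.6769

Var(ȳ_str) = Σ Wₕ²(1−fₕ)sₕ²/nₕ with Wₕ = Nₕ/31820:
  Suburban: (15711/31820)²·(1−3521/15711)·70/3521 = 0.0037604446
  Rural: (7205/31820)²·(1−626/7205)·141/626 = 0.010544799
  Urban: (8904/31820)²·(1−449/8904)·12.53/449 = 0.0020749285
  → Var(ȳ_str) = 0.016380172.
Var(ȳ_srs) = (1 − 4596/31820)·130/4596 = 0.024199985.
deff = 0.016380172 / 0.024199985 = 0.6769.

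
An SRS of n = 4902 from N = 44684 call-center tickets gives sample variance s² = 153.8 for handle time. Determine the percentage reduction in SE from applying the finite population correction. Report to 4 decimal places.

f = n/N = 4902/44684 = 0.10970370.
SE_no-fpc = √(s²/n) = 0.17712975; SE_fpc = √((1−f)s²/n) = 0.16713169.
Ratio = √(1−f) = 0.94355514. Reduction = 100·(1 − 0.94355514) = 5.6445%.

5.6445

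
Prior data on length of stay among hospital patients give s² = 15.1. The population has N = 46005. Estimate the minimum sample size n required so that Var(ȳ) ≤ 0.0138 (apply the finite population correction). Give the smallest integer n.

1069

Without fpc, n₀ = s²/D = 15.1/0.0138 = 1094.2029.
With fpc, (1 − n/N)·s²/n ≤ D requires n ≥ n₀/(1 + n₀/N) = 1094.2029/(1 + 1094.2029/46005) = 1068.7825.
Rounding up, n = 1069.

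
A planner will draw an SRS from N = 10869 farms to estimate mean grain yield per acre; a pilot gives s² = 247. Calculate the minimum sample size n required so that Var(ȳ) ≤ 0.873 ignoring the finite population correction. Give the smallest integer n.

Without fpc, n₀ = s²/D = 247/0.873 = 282.9324.
Rounding up, n = 283.

283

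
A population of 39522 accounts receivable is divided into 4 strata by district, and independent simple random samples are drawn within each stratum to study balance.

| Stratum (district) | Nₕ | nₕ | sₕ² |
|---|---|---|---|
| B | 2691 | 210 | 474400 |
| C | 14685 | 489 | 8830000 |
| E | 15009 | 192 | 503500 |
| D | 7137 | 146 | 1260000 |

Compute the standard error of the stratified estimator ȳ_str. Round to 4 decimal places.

Var(ȳ_str) = Σₕ Wₕ²(1 − fₕ)sₕ²/nₕ with Wₕ = Nₕ/N, N = 39522.
B: Wₕ = 0.06808866; term = 0.06808866²·(1 − 0.07803790)·474400/210 = 9.6557946.
C: Wₕ = 0.37156520; term = 0.37156520²·(1 − 0.03329928)·8830000/489 = 2409.9829.
E: Wₕ = 0.37976317; term = 0.37976317²·(1 − 0.01279232)·503500/192 = 373.36401.
D: Wₕ = 0.18058297; term = 0.18058297²·(1 − 0.02045677)·1260000/146 = 275.6734.
Sum = 3068.6761.
SE = √(3068.6761) = 55.3956.

55.3956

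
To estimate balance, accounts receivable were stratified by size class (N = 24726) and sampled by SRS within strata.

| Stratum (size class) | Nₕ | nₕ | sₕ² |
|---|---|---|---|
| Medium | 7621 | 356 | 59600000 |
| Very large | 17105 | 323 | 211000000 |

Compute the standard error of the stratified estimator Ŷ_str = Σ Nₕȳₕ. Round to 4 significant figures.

Var(Ŷ_str) = Σₕ Nₕ²(1 − fₕ)sₕ²/nₕ.
Medium: 7621²·(1 − 356/7621)·59600000/356 = 9.2692339 × 10^12.
Very large: 17105²·(1 − 323/17105)·211000000/323 = 1.8751963 × 10^14.
Sum = 1.9678886 × 10^14.
SE = √(1.9678886 × 10^14) = 1.403 × 10^7.

1.403 × 10^7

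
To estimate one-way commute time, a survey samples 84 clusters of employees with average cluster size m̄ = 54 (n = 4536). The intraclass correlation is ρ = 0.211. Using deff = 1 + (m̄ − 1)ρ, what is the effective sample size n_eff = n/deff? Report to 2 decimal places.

372.32

deff = 1 + (54 − 1)·0.211 = 1 + 11.183 = 12.183.
n_eff = 4536 / 12.183 = 372.32.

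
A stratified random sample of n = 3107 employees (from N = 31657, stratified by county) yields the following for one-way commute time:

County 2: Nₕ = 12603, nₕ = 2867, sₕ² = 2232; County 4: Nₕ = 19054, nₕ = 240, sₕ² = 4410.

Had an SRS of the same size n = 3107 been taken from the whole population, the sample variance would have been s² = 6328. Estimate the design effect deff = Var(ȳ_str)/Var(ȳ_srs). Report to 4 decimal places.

3.6303

Var(ȳ_str) = Σ Wₕ²(1−fₕ)sₕ²/nₕ with Wₕ = Nₕ/31657:
  County 2: (12603/31657)²·(1−2867/12603)·2232/2867 = 0.095319441
  County 4: (19054/31657)²·(1−240/19054)·4410/240 = 6.5728714
  → Var(ȳ_str) = 6.6681908.
Var(ȳ_srs) = (1 − 3107/31657)·6328/3107 = 1.8367987.
deff = 6.6681908 / 1.8367987 = 3.6303.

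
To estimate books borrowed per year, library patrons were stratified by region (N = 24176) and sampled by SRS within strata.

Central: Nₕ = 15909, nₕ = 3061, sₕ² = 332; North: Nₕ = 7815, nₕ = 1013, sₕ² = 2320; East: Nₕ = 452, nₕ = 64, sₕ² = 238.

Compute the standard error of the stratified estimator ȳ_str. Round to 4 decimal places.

Var(ȳ_str) = Σₕ Wₕ²(1 − fₕ)sₕ²/nₕ with Wₕ = Nₕ/N, N = 24176.
Central: Wₕ = 0.65804931; term = 0.65804931²·(1 − 0.19240681)·332/3061 = 0.037930125.
North: Wₕ = 0.32325447; term = 0.32325447²·(1 − 0.12962252)·2320/1013 = 0.20829328.
East: Wₕ = 0.01869623; term = 0.01869623²·(1 − 0.14159292)·238/64 = 0.0011158306.
Sum = 0.24733924.
SE = √(0.24733924) = 0.4973.

0.4973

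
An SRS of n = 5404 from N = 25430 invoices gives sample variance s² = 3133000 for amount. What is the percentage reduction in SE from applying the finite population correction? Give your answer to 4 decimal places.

f = n/N = 5404/25430 = 0.21250492.
SE_no-fpc = √(s²/n) = 24.078117; SE_fpc = √((1−f)s²/n) = 21.367143.
Ratio = √(1−f) = 0.88740920. Reduction = 100·(1 − 0.88740920) = 11.2591%.

11.2591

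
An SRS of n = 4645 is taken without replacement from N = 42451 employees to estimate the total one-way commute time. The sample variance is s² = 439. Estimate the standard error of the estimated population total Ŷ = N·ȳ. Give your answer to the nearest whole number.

12316

Var(Ŷ) = N²·Var(ȳ) = N²·(1 − n/N)·s²/n.
f = 4645/42451 = 0.10942027; Var(ȳ) = 0.89057973·439/4645 = 0.084168891.
Var(Ŷ) = 42451² · 0.084168891 = 1.516797 × 10^8.
SE(Ŷ) = √(1.516797 × 10^8) = 12316.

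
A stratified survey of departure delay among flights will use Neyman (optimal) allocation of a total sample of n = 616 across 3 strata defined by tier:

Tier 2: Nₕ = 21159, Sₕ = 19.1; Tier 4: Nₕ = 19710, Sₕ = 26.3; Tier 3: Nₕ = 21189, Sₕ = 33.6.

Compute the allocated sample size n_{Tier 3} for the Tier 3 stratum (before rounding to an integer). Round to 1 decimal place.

Neyman allocation: nₕ = n·NₕSₕ / Σⱼ NⱼSⱼ.
Σ NⱼSⱼ = 21159·19.1 + 19710·26.3 + 21189·33.6 = 1.6344603 × 10^6.
n_{Tier 3} = 616·21189·33.6 / (1.6344603 × 10^6) = 268.3.

268.3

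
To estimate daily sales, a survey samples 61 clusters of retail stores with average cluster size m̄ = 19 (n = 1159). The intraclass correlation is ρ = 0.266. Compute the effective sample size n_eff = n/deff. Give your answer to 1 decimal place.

200.2

deff = 1 + (19 − 1)·0.266 = 1 + 4.788 = 5.788.
n_eff = 1159 / 5.788 = 200.2.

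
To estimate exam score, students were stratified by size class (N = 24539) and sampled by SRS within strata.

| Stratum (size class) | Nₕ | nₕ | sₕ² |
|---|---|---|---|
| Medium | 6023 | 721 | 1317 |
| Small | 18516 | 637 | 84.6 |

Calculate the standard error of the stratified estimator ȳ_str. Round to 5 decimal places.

0.41217

Var(ȳ_str) = Σₕ Wₕ²(1 − fₕ)sₕ²/nₕ with Wₕ = Nₕ/N, N = 24539.
Medium: Wₕ = 0.24544602; term = 0.24544602²·(1 − 0.11970779)·1317/721 = 0.096870017.
Small: Wₕ = 0.75455398; term = 0.75455398²·(1 − 0.03440268)·84.6/637 = 0.073014246.
Sum = 0.16988426.
SE = √(0.16988426) = 0.41217.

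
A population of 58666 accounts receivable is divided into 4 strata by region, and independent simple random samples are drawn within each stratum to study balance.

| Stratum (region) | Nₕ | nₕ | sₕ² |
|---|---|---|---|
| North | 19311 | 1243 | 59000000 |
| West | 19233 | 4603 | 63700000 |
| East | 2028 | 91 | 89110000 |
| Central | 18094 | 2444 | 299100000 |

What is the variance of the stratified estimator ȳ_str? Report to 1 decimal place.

Var(ȳ_str) = Σₕ Wₕ²(1 − fₕ)sₕ²/nₕ with Wₕ = Nₕ/N, N = 58666.
North: Wₕ = 0.32916851; term = 0.32916851²·(1 − 0.06436746)·59000000/1243 = 4811.9685.
West: Wₕ = 0.32783895; term = 0.32783895²·(1 − 0.23932824)·63700000/4603 = 1131.4018.
East: Wₕ = 0.03456857; term = 0.03456857²·(1 − 0.04487179)·89110000/91 = 1117.6599.
Central: Wₕ = 0.30842396; term = 0.30842396²·(1 − 0.13507240)·299100000/2444 = 10069.112.
Sum = 17130.142.

17130.1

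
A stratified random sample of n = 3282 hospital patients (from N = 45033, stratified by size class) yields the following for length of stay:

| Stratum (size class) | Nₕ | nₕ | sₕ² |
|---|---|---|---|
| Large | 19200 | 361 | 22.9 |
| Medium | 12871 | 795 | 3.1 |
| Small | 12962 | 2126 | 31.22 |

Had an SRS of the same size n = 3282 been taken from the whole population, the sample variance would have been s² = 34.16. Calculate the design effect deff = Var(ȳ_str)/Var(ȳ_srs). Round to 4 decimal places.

1.3089

Var(ȳ_str) = Σ Wₕ²(1−fₕ)sₕ²/nₕ with Wₕ = Nₕ/45033:
  Large: (19200/45033)²·(1−361/19200)·22.9/361 = 0.011314245
  Medium: (12871/45033)²·(1−795/12871)·3.1/795 = 2.9886028 × 10^-4
  Small: (12962/45033)²·(1−2126/12962)·31.22/2126 = 0.0010170654
  → Var(ȳ_str) = 0.012630171.
Var(ȳ_srs) = (1 − 3282/45033)·34.16/3282 = 0.0096497328.
deff = 0.012630171 / 0.0096497328 = 1.3089.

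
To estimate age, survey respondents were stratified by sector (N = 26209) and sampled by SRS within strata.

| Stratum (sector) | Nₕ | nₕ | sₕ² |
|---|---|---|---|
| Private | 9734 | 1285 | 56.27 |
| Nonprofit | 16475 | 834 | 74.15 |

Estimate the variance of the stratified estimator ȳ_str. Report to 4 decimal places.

0.0386

Var(ȳ_str) = Σₕ Wₕ²(1 − fₕ)sₕ²/nₕ with Wₕ = Nₕ/N, N = 26209.
Private: Wₕ = 0.37139914; term = 0.37139914²·(1 − 0.13201151)·56.27/1285 = 0.0052428754.
Nonprofit: Wₕ = 0.62860086; term = 0.62860086²·(1 − 0.05062215)·74.15/834 = 0.033352942.
Sum = 0.038595817.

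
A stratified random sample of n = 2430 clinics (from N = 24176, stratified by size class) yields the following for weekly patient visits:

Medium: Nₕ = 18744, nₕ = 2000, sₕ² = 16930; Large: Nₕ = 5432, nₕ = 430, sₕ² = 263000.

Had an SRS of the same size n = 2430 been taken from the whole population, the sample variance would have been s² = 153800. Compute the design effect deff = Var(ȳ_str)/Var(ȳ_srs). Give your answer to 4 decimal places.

0.5793

Var(ȳ_str) = Σ Wₕ²(1−fₕ)sₕ²/nₕ with Wₕ = Nₕ/24176:
  Medium: (18744/24176)²·(1−2000/18744)·16930/2000 = 4.545478
  Large: (5432/24176)²·(1−430/5432)·263000/430 = 28.432945
  → Var(ȳ_str) = 32.978423.
Var(ȳ_srs) = (1 − 2430/24176)·153800/2430 = 56.9305.
deff = 32.978423 / 56.9305 = 0.5793.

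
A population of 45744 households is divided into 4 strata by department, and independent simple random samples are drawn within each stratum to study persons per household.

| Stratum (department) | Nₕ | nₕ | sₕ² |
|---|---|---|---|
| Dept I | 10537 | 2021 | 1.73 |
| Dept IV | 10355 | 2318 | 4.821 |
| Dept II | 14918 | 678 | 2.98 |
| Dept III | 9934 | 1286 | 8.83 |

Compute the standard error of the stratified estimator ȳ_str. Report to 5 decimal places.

Var(ȳ_str) = Σₕ Wₕ²(1 − fₕ)sₕ²/nₕ with Wₕ = Nₕ/N, N = 45744.
Dept I: Wₕ = 0.23034715; term = 0.23034715²·(1 − 0.19180032)·1.73/2021 = 3.6708289 × 10^-5.
Dept IV: Wₕ = 0.22636849; term = 0.22636849²·(1 − 0.22385321)·4.821/2318 = 8.2717899 × 10^-5.
Dept II: Wₕ = 0.32611927; term = 0.32611927²·(1 − 0.04544845)·2.98/678 = 4.4620958 × 10^-4.
Dept III: Wₕ = 0.21716509; term = 0.21716509²·(1 − 0.12945440)·8.83/1286 = 2.8189755 × 10^-4.
Sum = 8.4753332 × 10^-4.
SE = √(8.4753332 × 10^-4) = 0.02911.

0.02911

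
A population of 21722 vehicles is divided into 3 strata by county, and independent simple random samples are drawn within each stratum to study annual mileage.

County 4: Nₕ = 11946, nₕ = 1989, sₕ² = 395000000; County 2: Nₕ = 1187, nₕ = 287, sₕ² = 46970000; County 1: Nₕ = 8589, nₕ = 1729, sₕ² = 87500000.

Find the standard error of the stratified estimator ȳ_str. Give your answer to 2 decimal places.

238.23

Var(ȳ_str) = Σₕ Wₕ²(1 − fₕ)sₕ²/nₕ with Wₕ = Nₕ/N, N = 21722.
County 4: Wₕ = 0.54994936; term = 0.54994936²·(1 − 0.16649925)·395000000/1989 = 50062.636.
County 2: Wₕ = 0.05464506; term = 0.05464506²·(1 − 0.24178602)·46970000/287 = 370.53759.
County 1: Wₕ = 0.39540558; term = 0.39540558²·(1 − 0.20130399)·87500000/1729 = 6319.4628.
Sum = 56752.636.
SE = √(56752.636) = 238.23.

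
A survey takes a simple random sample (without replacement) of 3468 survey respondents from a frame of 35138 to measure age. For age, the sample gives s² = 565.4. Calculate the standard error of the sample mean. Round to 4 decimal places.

Under SRS without replacement, Var(ȳ) = (1 − f)·s²/n with f = n/N = 3468/35138 = 0.09869657.
Var(ȳ) = (1 − 0.09869657)·565.4/3468 = 0.90130343·0.16303345 = 0.14694261.
SE(ȳ) = √(0.14694261) = 0.3833.

0.3833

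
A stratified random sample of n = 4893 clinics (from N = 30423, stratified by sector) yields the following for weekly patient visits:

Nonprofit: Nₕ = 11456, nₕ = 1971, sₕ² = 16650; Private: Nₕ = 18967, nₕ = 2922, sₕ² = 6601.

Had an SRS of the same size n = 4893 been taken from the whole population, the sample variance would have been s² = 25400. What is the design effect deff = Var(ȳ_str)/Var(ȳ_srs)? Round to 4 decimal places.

Var(ȳ_str) = Σ Wₕ²(1−fₕ)sₕ²/nₕ with Wₕ = Nₕ/30423:
  Nonprofit: (11456/30423)²·(1−1971/11456)·16650/1971 = 0.99173098
  Private: (18967/30423)²·(1−2922/18967)·6601/2922 = 0.74278618
  → Var(ȳ_str) = 1.7345172.
Var(ȳ_srs) = (1 − 4893/30423)·25400/4893 = 4.3561947.
deff = 1.7345172 / 4.3561947 = 0.3982.

0.3982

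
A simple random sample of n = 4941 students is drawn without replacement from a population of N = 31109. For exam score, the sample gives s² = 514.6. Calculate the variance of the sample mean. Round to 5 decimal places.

Under SRS without replacement, Var(ȳ) = (1 − f)·s²/n with f = n/N = 4941/31109 = 0.15882863.
Var(ȳ) = (1 − 0.15882863)·514.6/4941 = 0.84117137·0.10414896 = 0.087607121.

0.08761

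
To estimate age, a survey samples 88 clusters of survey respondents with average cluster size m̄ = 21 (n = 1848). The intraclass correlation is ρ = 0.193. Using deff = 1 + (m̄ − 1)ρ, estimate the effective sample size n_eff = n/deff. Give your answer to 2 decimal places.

deff = 1 + (21 − 1)·0.193 = 1 + 3.86 = 4.86.
n_eff = 1848 / 4.86 = 380.25.

380.25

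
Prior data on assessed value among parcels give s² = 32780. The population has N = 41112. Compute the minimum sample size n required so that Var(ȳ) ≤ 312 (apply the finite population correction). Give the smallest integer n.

Without fpc, n₀ = s²/D = 32780/312 = 105.0641.
With fpc, (1 − n/N)·s²/n ≤ D requires n ≥ n₀/(1 + n₀/N) = 105.0641/(1 + 105.0641/41112) = 104.7963.
Rounding up, n = 105.

105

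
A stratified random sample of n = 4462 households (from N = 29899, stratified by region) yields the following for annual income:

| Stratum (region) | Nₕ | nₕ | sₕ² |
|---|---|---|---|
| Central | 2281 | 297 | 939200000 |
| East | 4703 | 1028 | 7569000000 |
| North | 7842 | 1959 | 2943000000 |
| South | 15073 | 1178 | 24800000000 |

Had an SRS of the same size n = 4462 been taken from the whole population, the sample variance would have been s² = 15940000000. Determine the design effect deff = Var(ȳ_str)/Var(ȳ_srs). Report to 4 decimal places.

1.7005

Var(ȳ_str) = Σ Wₕ²(1−fₕ)sₕ²/nₕ with Wₕ = Nₕ/29899:
  Central: (2281/29899)²·(1−297/2281)·939200000/297 = 16008.67
  East: (4703/29899)²·(1−1028/4703)·7569000000/1028 = 142352.27
  North: (7842/29899)²·(1−1959/7842)·2943000000/1959 = 77529.715
  South: (15073/29899)²·(1−1178/15073)·24800000000/1178 = 4.9323208 × 10^6
  → Var(ȳ_str) = 5.1682115 × 10^6.
Var(ȳ_srs) = (1 − 4462/29899)·15940000000/4462 = 3.0392609 × 10^6.
deff = (5.1682115 × 10^6) / (3.0392609 × 10^6) = 1.7005.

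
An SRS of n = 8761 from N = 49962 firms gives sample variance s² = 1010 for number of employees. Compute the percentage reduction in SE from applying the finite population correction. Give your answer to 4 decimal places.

9.1899

f = n/N = 8761/49962 = 0.17535327.
SE_no-fpc = √(s²/n) = 0.33953445; SE_fpc = √((1−f)s²/n) = 0.30833144.
Ratio = √(1−f) = 0.90810062. Reduction = 100·(1 − 0.90810062) = 9.1899%.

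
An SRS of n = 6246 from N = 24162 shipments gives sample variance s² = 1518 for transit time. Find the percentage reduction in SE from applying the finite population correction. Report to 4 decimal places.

f = n/N = 6246/24162 = 0.25850509.
SE_no-fpc = √(s²/n) = 0.49298635; SE_fpc = √((1−f)s²/n) = 0.42451103.
Ratio = √(1−f) = 0.86110099. Reduction = 100·(1 − 0.86110099) = 13.8899%.

13.8899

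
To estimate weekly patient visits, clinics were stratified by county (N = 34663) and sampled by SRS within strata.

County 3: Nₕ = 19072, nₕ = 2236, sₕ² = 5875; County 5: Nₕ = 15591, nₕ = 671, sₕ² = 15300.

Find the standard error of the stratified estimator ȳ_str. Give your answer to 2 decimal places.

Var(ȳ_str) = Σₕ Wₕ²(1 − fₕ)sₕ²/nₕ with Wₕ = Nₕ/N, N = 34663.
County 3: Wₕ = 0.55021204; term = 0.55021204²·(1 − 0.11723993)·5875/2236 = 0.7021646.
County 5: Wₕ = 0.44978796; term = 0.44978796²·(1 − 0.04303765)·15300/671 = 4.4144786.
Sum = 5.1166432.
SE = √(5.1166432) = 2.26.

2.26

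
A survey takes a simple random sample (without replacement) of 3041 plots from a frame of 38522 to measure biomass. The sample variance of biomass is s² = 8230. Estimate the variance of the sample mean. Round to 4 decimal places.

2.4927

Under SRS without replacement, Var(ȳ) = (1 − f)·s²/n with f = n/N = 3041/38522 = 0.07894190.
Var(ȳ) = (1 − 0.07894190)·8230/3041 = 0.92105810·2.7063466 = 2.4927024.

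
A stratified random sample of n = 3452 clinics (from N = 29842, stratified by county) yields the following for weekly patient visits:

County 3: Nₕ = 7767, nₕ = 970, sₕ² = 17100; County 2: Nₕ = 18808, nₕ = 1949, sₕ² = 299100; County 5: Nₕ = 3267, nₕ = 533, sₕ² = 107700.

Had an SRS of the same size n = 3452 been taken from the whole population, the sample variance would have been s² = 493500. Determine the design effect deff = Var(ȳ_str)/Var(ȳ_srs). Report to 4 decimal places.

Var(ȳ_str) = Σ Wₕ²(1−fₕ)sₕ²/nₕ with Wₕ = Nₕ/29842:
  County 3: (7767/29842)²·(1−970/7767)·17100/970 = 1.0450549
  County 2: (18808/29842)²·(1−1949/18808)·299100/1949 = 54.641567
  County 5: (3267/29842)²·(1−533/3267)·107700/533 = 2.0266572
  → Var(ȳ_str) = 57.713279.
Var(ȳ_srs) = (1 − 3452/29842)·493500/3452 = 126.42351.
deff = 57.713279 / 126.42351 = 0.4565.

0.4565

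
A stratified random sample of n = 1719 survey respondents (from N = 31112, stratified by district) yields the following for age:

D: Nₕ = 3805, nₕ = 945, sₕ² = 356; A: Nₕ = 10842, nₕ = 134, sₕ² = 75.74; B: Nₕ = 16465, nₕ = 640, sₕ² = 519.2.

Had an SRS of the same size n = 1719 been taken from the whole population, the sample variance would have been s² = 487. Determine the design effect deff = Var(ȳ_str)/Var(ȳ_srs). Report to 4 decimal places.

Var(ȳ_str) = Σ Wₕ²(1−fₕ)sₕ²/nₕ with Wₕ = Nₕ/31112:
  D: (3805/31112)²·(1−945/3805)·356/945 = 0.0042352887
  A: (10842/31112)²·(1−134/10842)·75.74/134 = 0.067792618
  B: (16465/31112)²·(1−640/16465)·519.2/640 = 0.2183757
  → Var(ȳ_str) = 0.29040361.
Var(ȳ_srs) = (1 − 1719/31112)·487/1719 = 0.26765112.
deff = 0.29040361 / 0.26765112 = 1.0850.

1.0850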